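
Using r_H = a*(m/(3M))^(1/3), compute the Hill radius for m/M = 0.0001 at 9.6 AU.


r_H = a * (m/3M)^(1/3) = 9.6 * (0.0001/3)^(1/3) = 0.309

0.309 AU


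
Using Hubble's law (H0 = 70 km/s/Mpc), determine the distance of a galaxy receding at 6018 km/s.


d = v / H0 = 6018 / 70 = 85.9714

85.9714 Mpc


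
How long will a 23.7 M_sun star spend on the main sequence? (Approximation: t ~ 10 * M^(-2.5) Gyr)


t = 10 * M^(-2.5) = 10 * 23.7^(-2.5) = 0.0037

0.0037 Gyr


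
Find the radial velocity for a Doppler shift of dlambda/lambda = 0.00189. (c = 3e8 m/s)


v = (dlambda/lambda) * c = 0.00189 * 3e8 = 567000.0

567000.0 m/s


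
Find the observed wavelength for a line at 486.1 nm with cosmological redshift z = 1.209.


lam_obs = lam_emit * (1 + z) = 486.1 * (1 + 1.209) = 1073.7949

1073.7949 nm


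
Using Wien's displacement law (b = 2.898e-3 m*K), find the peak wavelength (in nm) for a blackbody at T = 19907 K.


lam_max = b / T = 2.898e-3 / 19907 = 1.456e-07 m = 145.5769 nm

145.5769 nm


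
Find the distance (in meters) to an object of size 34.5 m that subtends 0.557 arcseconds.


D = size / theta_rad, theta_rad = 0.557 * pi/(180*3600) = 2.700e-06, D = 1.278e+07

1.278e+07 m


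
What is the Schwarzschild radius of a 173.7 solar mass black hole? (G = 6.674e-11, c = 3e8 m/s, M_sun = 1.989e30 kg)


M = 173.7 * 1.989e30 kg = 3.454893e+32 kg. rs = 2GM/c^2 = 2 * 6.674e-11 * 3.454893e+32 / (3e8)^2 = 512399.0196

512399.0196 m


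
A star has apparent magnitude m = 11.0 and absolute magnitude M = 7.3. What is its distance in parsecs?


d = 10^((m - M + 5)/5) = 10^((11.0 - 7.3 + 5)/5) = 54.9541

54.9541 pc


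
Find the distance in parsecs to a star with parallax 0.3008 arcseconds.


d = 1/p = 1/0.3008 = 3.3245

3.3245 pc


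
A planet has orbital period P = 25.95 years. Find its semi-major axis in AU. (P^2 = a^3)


a = P^(2/3) = 25.95^(2/3) = 8.7651

8.7651 AU


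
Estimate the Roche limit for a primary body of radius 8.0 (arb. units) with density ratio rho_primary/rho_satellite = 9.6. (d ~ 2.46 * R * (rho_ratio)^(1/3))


d_Roche = 2.46 * 8.0 * 9.6^(1/3) = 41.8262

41.8262


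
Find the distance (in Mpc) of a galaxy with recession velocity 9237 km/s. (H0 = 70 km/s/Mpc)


d = v / H0 = 9237 / 70 = 131.9571

131.9571 Mpc


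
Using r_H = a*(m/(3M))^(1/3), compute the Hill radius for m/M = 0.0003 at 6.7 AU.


r_H = a * (m/3M)^(1/3) = 6.7 * (0.0003/3)^(1/3) = 0.311

0.311 AU


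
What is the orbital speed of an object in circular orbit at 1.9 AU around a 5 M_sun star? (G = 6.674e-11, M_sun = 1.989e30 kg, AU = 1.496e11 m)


v = sqrt(GM/r) = sqrt(6.674e-11 * 9.945e+30 / 2.842e+11) = 48322.8898

48322.8898 m/s


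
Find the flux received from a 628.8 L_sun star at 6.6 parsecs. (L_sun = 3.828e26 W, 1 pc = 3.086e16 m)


F = L / (4*pi*d^2) = 2.407e+29 / (4*pi*(2.037e+17)^2) = 4.617e-07

4.617e-07 W/m^2


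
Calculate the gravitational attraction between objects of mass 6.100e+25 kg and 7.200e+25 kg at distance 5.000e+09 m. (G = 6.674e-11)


F = G*m1*m2/r^2 = 6.674e-11 * 6.100e+25 * 7.200e+25 / (5.000e+09)^2 = 6.674e-11 * 4.392e+51 / 2.500e+19 = 1.172e+22

1.172e+22 N


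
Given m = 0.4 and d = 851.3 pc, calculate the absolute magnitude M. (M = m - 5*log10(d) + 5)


M = m - 5*log10(d) + 5 = 0.4 - 5*log10(851.3) + 5 = -9.2504

-9.2504


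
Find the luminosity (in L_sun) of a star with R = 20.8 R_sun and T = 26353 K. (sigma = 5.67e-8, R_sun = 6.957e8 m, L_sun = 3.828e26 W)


R = 20.8 * 6.957e8 m = 1.447056e+10 m. L = 4*pi*R^2*sigma*T^4 = 4*pi*(1.447056e+10)^2 * 5.67e-8 * 26353^4 = 7.195878928e+31 W. L/L_sun = 7.195878928e+31 / 3.828e26 = 187980.1183

187980.1183 L_sun


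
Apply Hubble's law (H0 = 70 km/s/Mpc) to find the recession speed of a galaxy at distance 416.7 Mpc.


v = H0 * d = 70 * 416.7 = 29169.0

29169.0 km/s


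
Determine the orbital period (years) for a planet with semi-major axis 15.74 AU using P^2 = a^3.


P = a^(3/2) = 15.74^1.5 = 62.4464

62.4464 years


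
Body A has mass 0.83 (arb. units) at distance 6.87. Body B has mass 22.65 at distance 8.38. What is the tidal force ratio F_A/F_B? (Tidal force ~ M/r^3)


Ratio = (M1/r1^3) / (M2/r2^3) = (0.83/6.87^3) / (22.65/8.38^3) = 0.0665

0.0665


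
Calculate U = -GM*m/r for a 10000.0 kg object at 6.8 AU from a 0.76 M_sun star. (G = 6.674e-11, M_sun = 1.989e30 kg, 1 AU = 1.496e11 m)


M = 0.76 * 1.989e30 kg = 1.51164e+30 kg; r = 6.8 AU * 1.496e11 m/AU = 1.01728e+12 m. U = -GM*m/r = -(6.674e-11 * 1.51164e+30 * 10000.0) / 1.01728e+12 = -9.917e+11

-9.917e+11 J


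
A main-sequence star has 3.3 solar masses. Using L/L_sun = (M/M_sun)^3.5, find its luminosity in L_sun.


L/L_sun = (M/M_sun)^3.5 = 3.3^3.5 = 65.2828

65.2828 L_sun


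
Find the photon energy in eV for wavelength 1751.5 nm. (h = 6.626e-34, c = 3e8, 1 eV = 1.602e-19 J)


E = hc/lambda = 6.626e-34 * 3e8 / 1.752e-06 = 1.135e-19 J = 0.7084 eV

0.7084 eV


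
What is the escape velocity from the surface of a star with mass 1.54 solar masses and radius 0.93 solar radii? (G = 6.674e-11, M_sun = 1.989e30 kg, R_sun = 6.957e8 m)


M = 1.54 * 1.989e30 kg = 3.06306e+30 kg; R = 0.93 * 6.957e8 m = 6.47001e+08 m. v_esc = sqrt(2GM/R) = sqrt(2 * 6.674e-11 * 3.06306e+30 / 6.47001e+08) = 794938.2145

794938.2145 m/s


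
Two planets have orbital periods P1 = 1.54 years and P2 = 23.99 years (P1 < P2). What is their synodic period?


1/P_syn = |1/P1 - 1/P2| = |1/1.54 - 1/23.99| => P_syn = 1.6456

1.6456 years


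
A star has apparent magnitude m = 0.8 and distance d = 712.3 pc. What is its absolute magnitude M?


M = m - 5*log10(d) + 5 = 0.8 - 5*log10(712.3) + 5 = -8.4633

-8.4633


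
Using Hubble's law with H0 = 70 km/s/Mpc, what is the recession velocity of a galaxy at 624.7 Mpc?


v = H0 * d = 70 * 624.7 = 43729.0

43729.0 km/s


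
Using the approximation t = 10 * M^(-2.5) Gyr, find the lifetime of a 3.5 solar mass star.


t = 10 * M^(-2.5) = 10 * 3.5^(-2.5) = 0.4363

0.4363 Gyr


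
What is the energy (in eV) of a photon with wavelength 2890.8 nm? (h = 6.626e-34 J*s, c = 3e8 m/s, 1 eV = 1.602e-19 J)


E = hc/lambda = 6.626e-34 * 3e8 / 2.891e-06 = 6.876e-20 J = 0.4292 eV

0.4292 eV


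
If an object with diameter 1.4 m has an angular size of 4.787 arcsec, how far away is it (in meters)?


D = size / theta_rad, theta_rad = 4.787 * pi/(180*3600) = 2.321e-05, D = 60323.9458

60323.9458 m


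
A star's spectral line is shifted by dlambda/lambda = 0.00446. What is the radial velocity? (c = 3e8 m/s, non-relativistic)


v = (dlambda/lambda) * c = 0.00446 * 3e8 = 1.338e+06

1.338e+06 m/s


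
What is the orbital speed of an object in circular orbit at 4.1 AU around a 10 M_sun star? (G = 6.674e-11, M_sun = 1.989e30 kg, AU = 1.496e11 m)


v = sqrt(GM/r) = sqrt(6.674e-11 * 1.989e+31 / 6.134e+11) = 46521.3991

46521.3991 m/s


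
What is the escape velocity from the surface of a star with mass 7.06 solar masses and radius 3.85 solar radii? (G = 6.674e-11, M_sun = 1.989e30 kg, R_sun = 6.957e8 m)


M = 7.06 * 1.989e30 kg = 1.404234e+31 kg; R = 3.85 * 6.957e8 m = 2.678445e+09 m. v_esc = sqrt(2GM/R) = sqrt(2 * 6.674e-11 * 1.404234e+31 / 2.678445e+09) = 836539.5428

836539.5428 m/s


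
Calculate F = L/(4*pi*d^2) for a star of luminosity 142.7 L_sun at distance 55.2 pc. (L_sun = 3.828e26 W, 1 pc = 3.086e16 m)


F = L / (4*pi*d^2) = 5.463e+28 / (4*pi*(1.703e+18)^2) = 1.498e-09

1.498e-09 W/m^2


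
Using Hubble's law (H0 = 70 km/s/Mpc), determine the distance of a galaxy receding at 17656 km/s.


d = v / H0 = 17656 / 70 = 252.2286

252.2286 Mpc


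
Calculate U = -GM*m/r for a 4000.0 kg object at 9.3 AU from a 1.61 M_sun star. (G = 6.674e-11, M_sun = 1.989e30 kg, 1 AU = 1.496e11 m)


M = 1.61 * 1.989e30 kg = 3.20229e+30 kg; r = 9.3 AU * 1.496e11 m/AU = 1.39128e+12 m. U = -GM*m/r = -(6.674e-11 * 3.20229e+30 * 4000.0) / 1.39128e+12 = -6.145e+11

-6.145e+11 J


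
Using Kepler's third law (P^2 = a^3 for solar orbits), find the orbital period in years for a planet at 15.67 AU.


P = a^(3/2) = 15.67^1.5 = 62.0302

62.0302 years


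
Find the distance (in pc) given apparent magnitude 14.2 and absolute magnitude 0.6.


d = 10^((m - M + 5)/5) = 10^((14.2 - 0.6 + 5)/5) = 5248.0746

5248.0746 pc


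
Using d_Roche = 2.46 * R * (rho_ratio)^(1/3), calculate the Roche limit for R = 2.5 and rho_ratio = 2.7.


d_Roche = 2.46 * 2.5 * 2.7^(1/3) = 8.5637

8.5637


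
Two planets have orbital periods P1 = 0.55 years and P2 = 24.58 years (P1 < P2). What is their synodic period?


1/P_syn = |1/P1 - 1/P2| = |1/0.55 - 1/24.58| => P_syn = 0.5626

0.5626 years


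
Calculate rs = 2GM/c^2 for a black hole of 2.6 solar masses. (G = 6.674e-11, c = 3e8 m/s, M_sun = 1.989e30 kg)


M = 2.6 * 1.989e30 kg = 5.1714e+30 kg. rs = 2GM/c^2 = 2 * 6.674e-11 * 5.1714e+30 / (3e8)^2 = 7669.7608

7669.7608 m


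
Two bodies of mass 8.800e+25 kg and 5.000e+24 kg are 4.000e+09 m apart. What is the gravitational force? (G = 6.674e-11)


F = G*m1*m2/r^2 = 6.674e-11 * 8.800e+25 * 5.000e+24 / (4.000e+09)^2 = 6.674e-11 * 4.400e+50 / 1.600e+19 = 1.835e+21

1.835e+21 N


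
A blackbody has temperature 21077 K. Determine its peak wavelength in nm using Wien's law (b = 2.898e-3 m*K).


lam_max = b / T = 2.898e-3 / 21077 = 1.375e-07 m = 137.4958 nm

137.4958 nm


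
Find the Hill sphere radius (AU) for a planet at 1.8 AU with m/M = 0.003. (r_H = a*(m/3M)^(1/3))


r_H = a * (m/3M)^(1/3) = 1.8 * (0.003/3)^(1/3) = 0.18

0.18 AU


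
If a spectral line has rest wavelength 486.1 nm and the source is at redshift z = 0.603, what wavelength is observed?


lam_obs = lam_emit * (1 + z) = 486.1 * (1 + 0.603) = 779.2183

779.2183 nm


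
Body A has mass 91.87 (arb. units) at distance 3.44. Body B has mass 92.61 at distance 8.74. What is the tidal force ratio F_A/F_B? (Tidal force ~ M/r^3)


Ratio = (M1/r1^3) / (M2/r2^3) = (91.87/3.44^3) / (92.61/8.74^3) = 16.2695

16.2695


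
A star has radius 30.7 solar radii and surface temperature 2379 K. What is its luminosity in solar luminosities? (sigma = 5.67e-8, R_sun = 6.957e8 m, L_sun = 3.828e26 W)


R = 30.7 * 6.957e8 m = 2.135799e+10 m. L = 4*pi*R^2*sigma*T^4 = 4*pi*(2.135799e+10)^2 * 5.67e-8 * 2379^4 = 1.041097608e+28 W. L/L_sun = 1.041097608e+28 / 3.828e26 = 27.1969

27.1969 L_sun


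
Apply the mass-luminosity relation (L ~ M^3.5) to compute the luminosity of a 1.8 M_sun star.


L/L_sun = (M/M_sun)^3.5 = 1.8^3.5 = 7.8244

7.8244 L_sun


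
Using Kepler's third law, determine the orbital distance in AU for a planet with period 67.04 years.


a = P^(2/3) = 67.04^(2/3) = 16.5027

16.5027 AU


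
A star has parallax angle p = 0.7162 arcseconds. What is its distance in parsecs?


d = 1/p = 1/0.7162 = 1.3963

1.3963 pc


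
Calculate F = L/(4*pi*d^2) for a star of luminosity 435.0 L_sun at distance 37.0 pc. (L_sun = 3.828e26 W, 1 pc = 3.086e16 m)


F = L / (4*pi*d^2) = 1.665e+29 / (4*pi*(1.142e+18)^2) = 1.016e-08

1.016e-08 W/m^2


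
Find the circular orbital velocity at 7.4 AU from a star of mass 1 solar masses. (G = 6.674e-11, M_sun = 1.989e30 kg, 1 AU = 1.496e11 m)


v = sqrt(GM/r) = sqrt(6.674e-11 * 1.989e+30 / 1.107e+12) = 10950.3711

10950.3711 m/s


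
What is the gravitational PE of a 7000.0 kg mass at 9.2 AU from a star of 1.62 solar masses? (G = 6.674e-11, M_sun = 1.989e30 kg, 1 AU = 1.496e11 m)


M = 1.62 * 1.989e30 kg = 3.22218e+30 kg; r = 9.2 AU * 1.496e11 m/AU = 1.37632e+12 m. U = -GM*m/r = -(6.674e-11 * 3.22218e+30 * 7000.0) / 1.37632e+12 = -1.094e+12

-1.094e+12 J


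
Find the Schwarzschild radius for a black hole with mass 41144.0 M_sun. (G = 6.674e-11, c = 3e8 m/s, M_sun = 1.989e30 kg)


M = 41144.0 * 1.989e30 kg = 8.1835416e+34 kg. rs = 2GM/c^2 = 2 * 6.674e-11 * 8.1835416e+34 / (3e8)^2 = 1.214e+08

1.214e+08 m


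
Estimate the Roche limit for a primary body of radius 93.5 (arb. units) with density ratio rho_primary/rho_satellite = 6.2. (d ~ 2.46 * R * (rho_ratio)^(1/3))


d_Roche = 2.46 * 93.5 * 6.2^(1/3) = 422.5492

422.5492


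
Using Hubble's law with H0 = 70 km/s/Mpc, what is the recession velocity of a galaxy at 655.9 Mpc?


v = H0 * d = 70 * 655.9 = 45913.0

45913.0 km/s


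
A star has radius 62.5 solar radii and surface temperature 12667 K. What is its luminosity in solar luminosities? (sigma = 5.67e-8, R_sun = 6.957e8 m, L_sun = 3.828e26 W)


R = 62.5 * 6.957e8 m = 4.348125e+10 m. L = 4*pi*R^2*sigma*T^4 = 4*pi*(4.348125e+10)^2 * 5.67e-8 * 12667^4 = 3.468103474e+31 W. L/L_sun = 3.468103474e+31 / 3.828e26 = 90598.3144

90598.3144 L_sun


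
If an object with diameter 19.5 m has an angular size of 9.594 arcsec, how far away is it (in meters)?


D = size / theta_rad, theta_rad = 9.594 * pi/(180*3600) = 4.651e-05, D = 419237.4111

419237.4111 m


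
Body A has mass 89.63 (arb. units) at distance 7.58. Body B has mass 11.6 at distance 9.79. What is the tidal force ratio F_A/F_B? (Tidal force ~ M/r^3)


Ratio = (M1/r1^3) / (M2/r2^3) = (89.63/7.58^3) / (11.6/9.79^3) = 16.647

16.647


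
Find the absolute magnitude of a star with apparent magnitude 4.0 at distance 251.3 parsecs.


M = m - 5*log10(d) + 5 = 4.0 - 5*log10(251.3) + 5 = -3.001

-3.001


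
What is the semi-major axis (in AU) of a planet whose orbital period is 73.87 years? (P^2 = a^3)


a = P^(2/3) = 73.87^(2/3) = 17.6054

17.6054 AU


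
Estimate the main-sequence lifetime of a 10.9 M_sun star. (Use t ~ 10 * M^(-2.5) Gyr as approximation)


t = 10 * M^(-2.5) = 10 * 10.9^(-2.5) = 0.0255

0.0255 Gyr


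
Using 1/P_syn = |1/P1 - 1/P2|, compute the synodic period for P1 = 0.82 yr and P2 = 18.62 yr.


1/P_syn = |1/P1 - 1/P2| = |1/0.82 - 1/18.62| => P_syn = 0.8578

0.8578 years


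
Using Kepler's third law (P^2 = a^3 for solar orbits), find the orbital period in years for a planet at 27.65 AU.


P = a^(3/2) = 27.65^1.5 = 145.3927

145.3927 years


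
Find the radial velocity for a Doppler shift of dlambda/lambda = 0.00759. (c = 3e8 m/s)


v = (dlambda/lambda) * c = 0.00759 * 3e8 = 2.277e+06

2.277e+06 m/s


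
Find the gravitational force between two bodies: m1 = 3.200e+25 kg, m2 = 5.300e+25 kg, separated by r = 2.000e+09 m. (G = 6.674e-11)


F = G*m1*m2/r^2 = 6.674e-11 * 3.200e+25 * 5.300e+25 / (2.000e+09)^2 = 6.674e-11 * 1.696e+51 / 4.000e+18 = 2.830e+22

2.830e+22 N


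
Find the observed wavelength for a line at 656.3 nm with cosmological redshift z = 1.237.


lam_obs = lam_emit * (1 + z) = 656.3 * (1 + 1.237) = 1468.1431

1468.1431 nm


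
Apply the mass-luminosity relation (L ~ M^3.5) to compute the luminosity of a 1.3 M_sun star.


L/L_sun = (M/M_sun)^3.5 = 1.3^3.5 = 2.505

2.505 L_sun


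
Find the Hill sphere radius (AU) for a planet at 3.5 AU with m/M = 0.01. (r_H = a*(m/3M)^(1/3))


r_H = a * (m/3M)^(1/3) = 3.5 * (0.01/3)^(1/3) = 0.5228

0.5228 AU


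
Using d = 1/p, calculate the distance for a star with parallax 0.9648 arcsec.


d = 1/p = 1/0.9648 = 1.0365

1.0365 pc


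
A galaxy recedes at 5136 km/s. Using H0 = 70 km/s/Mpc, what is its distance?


d = v / H0 = 5136 / 70 = 73.3714

73.3714 Mpc


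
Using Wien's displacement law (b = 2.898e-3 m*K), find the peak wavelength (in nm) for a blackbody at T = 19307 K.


lam_max = b / T = 2.898e-3 / 19307 = 1.501e-07 m = 150.101 nm

150.101 nm


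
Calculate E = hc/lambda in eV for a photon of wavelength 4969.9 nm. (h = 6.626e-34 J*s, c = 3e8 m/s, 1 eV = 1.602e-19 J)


E = hc/lambda = 6.626e-34 * 3e8 / 4.970e-06 = 4.000e-20 J = 0.2497 eV

0.2497 eV


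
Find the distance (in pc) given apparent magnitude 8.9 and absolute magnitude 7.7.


d = 10^((m - M + 5)/5) = 10^((8.9 - 7.7 + 5)/5) = 17.378

17.378 pc


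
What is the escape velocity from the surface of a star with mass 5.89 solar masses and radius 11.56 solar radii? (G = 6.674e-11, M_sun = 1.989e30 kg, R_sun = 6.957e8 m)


M = 5.89 * 1.989e30 kg = 1.171521e+31 kg; R = 11.56 * 6.957e8 m = 8.042292e+09 m. v_esc = sqrt(2GM/R) = sqrt(2 * 6.674e-11 * 1.171521e+31 / 8.042292e+09) = 440953.9316

440953.9316 m/s


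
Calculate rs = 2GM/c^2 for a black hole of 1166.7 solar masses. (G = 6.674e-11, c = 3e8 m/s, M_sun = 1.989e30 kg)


M = 1166.7 * 1.989e30 kg = 2.3205663e+33 kg. rs = 2GM/c^2 = 2 * 6.674e-11 * 2.3205663e+33 / (3e8)^2 = 3.442e+06

3.442e+06 m


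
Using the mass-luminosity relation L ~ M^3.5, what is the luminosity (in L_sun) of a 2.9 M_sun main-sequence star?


L/L_sun = (M/M_sun)^3.5 = 2.9^3.5 = 41.533

41.533 L_sun


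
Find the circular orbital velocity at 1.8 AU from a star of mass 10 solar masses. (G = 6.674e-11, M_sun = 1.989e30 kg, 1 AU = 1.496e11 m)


v = sqrt(GM/r) = sqrt(6.674e-11 * 1.989e+31 / 2.693e+11) = 70211.531

70211.531 m/s


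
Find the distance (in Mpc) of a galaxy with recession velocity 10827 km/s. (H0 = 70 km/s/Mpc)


d = v / H0 = 10827 / 70 = 154.6714

154.6714 Mpc


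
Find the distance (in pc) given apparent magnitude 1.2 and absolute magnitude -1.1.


d = 10^((m - M + 5)/5) = 10^((1.2 - -1.1 + 5)/5) = 28.8403

28.8403 pc


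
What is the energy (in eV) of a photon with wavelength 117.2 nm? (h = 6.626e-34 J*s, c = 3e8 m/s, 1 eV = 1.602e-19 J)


E = hc/lambda = 6.626e-34 * 3e8 / 1.172e-07 = 1.696e-18 J = 10.5872 eV

10.5872 eV


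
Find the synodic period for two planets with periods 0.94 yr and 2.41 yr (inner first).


1/P_syn = |1/P1 - 1/P2| = |1/0.94 - 1/2.41| => P_syn = 1.5411

1.5411 years


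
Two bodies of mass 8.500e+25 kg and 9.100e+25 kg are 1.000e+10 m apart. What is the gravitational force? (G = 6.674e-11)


F = G*m1*m2/r^2 = 6.674e-11 * 8.500e+25 * 9.100e+25 / (1.000e+10)^2 = 6.674e-11 * 7.735e+51 / 1.000e+20 = 5.162e+21

5.162e+21 N


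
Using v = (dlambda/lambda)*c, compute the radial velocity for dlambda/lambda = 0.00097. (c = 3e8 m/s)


v = (dlambda/lambda) * c = 0.00097 * 3e8 = 291000.0

291000.0 m/s


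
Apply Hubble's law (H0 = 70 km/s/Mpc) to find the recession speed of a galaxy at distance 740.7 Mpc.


v = H0 * d = 70 * 740.7 = 51849.0

51849.0 km/s


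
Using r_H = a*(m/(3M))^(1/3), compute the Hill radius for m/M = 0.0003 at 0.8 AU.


r_H = a * (m/3M)^(1/3) = 0.8 * (0.0003/3)^(1/3) = 0.0371

0.0371 AU


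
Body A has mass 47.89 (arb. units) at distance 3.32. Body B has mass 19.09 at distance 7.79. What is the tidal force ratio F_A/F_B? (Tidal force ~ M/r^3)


Ratio = (M1/r1^3) / (M2/r2^3) = (47.89/3.32^3) / (19.09/7.79^3) = 32.4069

32.4069


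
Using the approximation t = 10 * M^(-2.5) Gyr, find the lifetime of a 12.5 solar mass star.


t = 10 * M^(-2.5) = 10 * 12.5^(-2.5) = 0.0181

0.0181 Gyr


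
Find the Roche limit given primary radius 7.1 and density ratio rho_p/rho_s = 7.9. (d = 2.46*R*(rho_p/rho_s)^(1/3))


d_Roche = 2.46 * 7.1 * 7.9^(1/3) = 34.7858

34.7858


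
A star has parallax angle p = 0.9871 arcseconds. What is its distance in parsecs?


d = 1/p = 1/0.9871 = 1.0131

1.0131 pc


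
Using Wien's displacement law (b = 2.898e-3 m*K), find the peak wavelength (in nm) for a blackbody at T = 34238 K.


lam_max = b / T = 2.898e-3 / 34238 = 8.464e-08 m = 84.6428 nm

84.6428 nm


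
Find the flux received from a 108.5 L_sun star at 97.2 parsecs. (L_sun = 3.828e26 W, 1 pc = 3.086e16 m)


F = L / (4*pi*d^2) = 4.153e+28 / (4*pi*(3.000e+18)^2) = 3.673e-10

3.673e-10 W/m^2


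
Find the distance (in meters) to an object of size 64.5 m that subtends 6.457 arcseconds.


D = size / theta_rad, theta_rad = 6.457 * pi/(180*3600) = 3.130e-05, D = 2.060e+06

2.060e+06 m


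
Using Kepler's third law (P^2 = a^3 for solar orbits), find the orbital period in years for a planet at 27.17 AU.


P = a^(3/2) = 27.17^1.5 = 141.6232

141.6232 years


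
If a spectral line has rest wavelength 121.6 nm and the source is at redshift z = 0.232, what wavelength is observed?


lam_obs = lam_emit * (1 + z) = 121.6 * (1 + 0.232) = 149.8112

149.8112 nm


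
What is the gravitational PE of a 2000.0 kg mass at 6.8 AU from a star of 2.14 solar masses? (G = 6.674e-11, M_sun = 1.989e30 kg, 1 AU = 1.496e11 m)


M = 2.14 * 1.989e30 kg = 4.25646e+30 kg; r = 6.8 AU * 1.496e11 m/AU = 1.01728e+12 m. U = -GM*m/r = -(6.674e-11 * 4.25646e+30 * 2000.0) / 1.01728e+12 = -5.585e+11

-5.585e+11 J


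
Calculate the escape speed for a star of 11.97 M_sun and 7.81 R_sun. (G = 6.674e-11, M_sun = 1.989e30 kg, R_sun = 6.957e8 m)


M = 11.97 * 1.989e30 kg = 2.380833e+31 kg; R = 7.81 * 6.957e8 m = 5.433417e+09 m. v_esc = sqrt(2GM/R) = sqrt(2 * 6.674e-11 * 2.380833e+31 / 5.433417e+09) = 764779.1637

764779.1637 m/s


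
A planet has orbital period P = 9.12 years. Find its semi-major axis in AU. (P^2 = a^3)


a = P^(2/3) = 9.12^(2/3) = 4.3651

4.3651 AU


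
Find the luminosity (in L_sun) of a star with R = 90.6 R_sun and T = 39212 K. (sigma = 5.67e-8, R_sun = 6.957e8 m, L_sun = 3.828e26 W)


R = 90.6 * 6.957e8 m = 6.303042e+10 m. L = 4*pi*R^2*sigma*T^4 = 4*pi*(6.303042e+10)^2 * 5.67e-8 * 39212^4 = 6.692205998e+33 W. L/L_sun = 6.692205998e+33 / 3.828e26 = 1.748e+07

1.748e+07 L_sun


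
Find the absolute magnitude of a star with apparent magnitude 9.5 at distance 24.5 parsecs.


M = m - 5*log10(d) + 5 = 9.5 - 5*log10(24.5) + 5 = 7.5542

7.5542


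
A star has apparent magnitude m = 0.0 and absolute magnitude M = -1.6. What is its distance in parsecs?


d = 10^((m - M + 5)/5) = 10^((0.0 - -1.6 + 5)/5) = 20.893

20.893 pc


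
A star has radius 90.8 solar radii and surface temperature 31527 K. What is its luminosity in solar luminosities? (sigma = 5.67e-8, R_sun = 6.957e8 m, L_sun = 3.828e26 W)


R = 90.8 * 6.957e8 m = 6.316956e+10 m. L = 4*pi*R^2*sigma*T^4 = 4*pi*(6.316956e+10)^2 * 5.67e-8 * 31527^4 = 2.808918987e+33 W. L/L_sun = 2.808918987e+33 / 3.828e26 = 7.338e+06

7.338e+06 L_sun


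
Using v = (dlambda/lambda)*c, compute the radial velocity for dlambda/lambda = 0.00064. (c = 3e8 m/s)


v = (dlambda/lambda) * c = 0.00064 * 3e8 = 192000.0

192000.0 m/s


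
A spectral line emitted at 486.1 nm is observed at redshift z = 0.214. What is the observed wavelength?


lam_obs = lam_emit * (1 + z) = 486.1 * (1 + 0.214) = 590.1254

590.1254 nm


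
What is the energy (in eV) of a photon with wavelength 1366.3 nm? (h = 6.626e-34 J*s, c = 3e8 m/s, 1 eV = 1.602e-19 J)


E = hc/lambda = 6.626e-34 * 3e8 / 1.366e-06 = 1.455e-19 J = 0.9082 eV

0.9082 eV


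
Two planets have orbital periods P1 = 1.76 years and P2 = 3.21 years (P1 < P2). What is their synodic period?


1/P_syn = |1/P1 - 1/P2| = |1/1.76 - 1/3.21| => P_syn = 3.8963

3.8963 years


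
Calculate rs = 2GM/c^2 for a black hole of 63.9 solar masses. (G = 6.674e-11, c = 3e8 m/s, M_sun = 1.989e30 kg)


M = 63.9 * 1.989e30 kg = 1.270971e+32 kg. rs = 2GM/c^2 = 2 * 6.674e-11 * 1.270971e+32 / (3e8)^2 = 188499.1212

188499.1212 m


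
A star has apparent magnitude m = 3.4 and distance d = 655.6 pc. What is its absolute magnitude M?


M = m - 5*log10(d) + 5 = 3.4 - 5*log10(655.6) + 5 = -5.6832

-5.6832


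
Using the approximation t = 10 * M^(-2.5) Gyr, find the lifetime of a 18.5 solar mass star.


t = 10 * M^(-2.5) = 10 * 18.5^(-2.5) = 0.0068

0.0068 Gyr


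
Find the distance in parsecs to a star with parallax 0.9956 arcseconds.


d = 1/p = 1/0.9956 = 1.0044

1.0044 pc


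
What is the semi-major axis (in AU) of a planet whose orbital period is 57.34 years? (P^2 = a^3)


a = P^(2/3) = 57.34^(2/3) = 14.8698

14.8698 AU


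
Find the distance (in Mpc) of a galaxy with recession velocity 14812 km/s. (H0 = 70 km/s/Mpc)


d = v / H0 = 14812 / 70 = 211.6

211.6 Mpc


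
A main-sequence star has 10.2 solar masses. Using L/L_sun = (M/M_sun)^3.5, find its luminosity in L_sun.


L/L_sun = (M/M_sun)^3.5 = 10.2^3.5 = 3389.2266

3389.2266 L_sun


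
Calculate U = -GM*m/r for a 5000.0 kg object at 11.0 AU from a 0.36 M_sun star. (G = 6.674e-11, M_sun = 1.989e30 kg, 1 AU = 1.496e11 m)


M = 0.36 * 1.989e30 kg = 7.1604e+29 kg; r = 11.0 AU * 1.496e11 m/AU = 1.6456e+12 m. U = -GM*m/r = -(6.674e-11 * 7.1604e+29 * 5000.0) / 1.6456e+12 = -1.452e+11

-1.452e+11 J


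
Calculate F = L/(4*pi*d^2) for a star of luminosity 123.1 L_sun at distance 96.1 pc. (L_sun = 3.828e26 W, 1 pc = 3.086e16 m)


F = L / (4*pi*d^2) = 4.712e+28 / (4*pi*(2.966e+18)^2) = 4.264e-10

4.264e-10 W/m^2


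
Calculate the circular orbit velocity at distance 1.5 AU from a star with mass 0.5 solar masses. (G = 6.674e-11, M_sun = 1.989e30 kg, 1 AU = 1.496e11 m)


v = sqrt(GM/r) = sqrt(6.674e-11 * 9.945e+29 / 2.244e+11) = 17198.2425

17198.2425 m/s


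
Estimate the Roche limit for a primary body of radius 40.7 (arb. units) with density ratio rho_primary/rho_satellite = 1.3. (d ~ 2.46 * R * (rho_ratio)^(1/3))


d_Roche = 2.46 * 40.7 * 1.3^(1/3) = 109.2724

109.2724


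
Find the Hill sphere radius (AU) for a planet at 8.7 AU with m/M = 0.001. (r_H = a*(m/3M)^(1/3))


r_H = a * (m/3M)^(1/3) = 8.7 * (0.001/3)^(1/3) = 0.6032

0.6032 AU


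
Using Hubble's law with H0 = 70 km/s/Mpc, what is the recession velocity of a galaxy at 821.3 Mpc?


v = H0 * d = 70 * 821.3 = 57491.0

57491.0 km/s


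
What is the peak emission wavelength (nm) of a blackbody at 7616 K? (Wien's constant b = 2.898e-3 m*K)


lam_max = b / T = 2.898e-3 / 7616 = 3.805e-07 m = 380.5147 nm

380.5147 nm


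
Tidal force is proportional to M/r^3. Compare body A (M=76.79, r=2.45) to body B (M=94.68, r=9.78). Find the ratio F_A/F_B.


Ratio = (M1/r1^3) / (M2/r2^3) = (76.79/2.45^3) / (94.68/9.78^3) = 51.5899

51.5899


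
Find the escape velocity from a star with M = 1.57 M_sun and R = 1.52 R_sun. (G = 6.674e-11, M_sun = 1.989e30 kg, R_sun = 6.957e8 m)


M = 1.57 * 1.989e30 kg = 3.12273e+30 kg; R = 1.52 * 6.957e8 m = 1.057464e+09 m. v_esc = sqrt(2GM/R) = sqrt(2 * 6.674e-11 * 3.12273e+30 / 1.057464e+09) = 627830.6608

627830.6608 m/s


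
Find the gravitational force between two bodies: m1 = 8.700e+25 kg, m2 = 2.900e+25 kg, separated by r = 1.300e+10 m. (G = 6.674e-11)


F = G*m1*m2/r^2 = 6.674e-11 * 8.700e+25 * 2.900e+25 / (1.300e+10)^2 = 6.674e-11 * 2.523e+51 / 1.690e+20 = 9.964e+20

9.964e+20 N


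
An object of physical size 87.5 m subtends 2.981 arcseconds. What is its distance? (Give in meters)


D = size / theta_rad, theta_rad = 2.981 * pi/(180*3600) = 1.445e-05, D = 6.054e+06

6.054e+06 m


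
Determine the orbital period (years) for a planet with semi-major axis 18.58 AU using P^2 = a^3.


P = a^(3/2) = 18.58^1.5 = 80.0882

80.0882 years


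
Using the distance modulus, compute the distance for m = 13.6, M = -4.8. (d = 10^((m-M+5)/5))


d = 10^((m - M + 5)/5) = 10^((13.6 - -4.8 + 5)/5) = 47863.0092

47863.0092 pc


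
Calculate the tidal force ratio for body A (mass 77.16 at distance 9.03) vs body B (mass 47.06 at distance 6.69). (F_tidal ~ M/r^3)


Ratio = (M1/r1^3) / (M2/r2^3) = (77.16/9.03^3) / (47.06/6.69^3) = 0.6667

0.6667


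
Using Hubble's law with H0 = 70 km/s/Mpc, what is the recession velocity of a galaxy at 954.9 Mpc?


v = H0 * d = 70 * 954.9 = 66843.0

66843.0 km/s


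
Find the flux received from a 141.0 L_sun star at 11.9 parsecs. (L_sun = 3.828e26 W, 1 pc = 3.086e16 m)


F = L / (4*pi*d^2) = 5.397e+28 / (4*pi*(3.672e+17)^2) = 3.185e-08

3.185e-08 W/m^2


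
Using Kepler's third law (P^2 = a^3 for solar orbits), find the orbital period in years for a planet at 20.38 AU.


P = a^(3/2) = 20.38^1.5 = 92.0039

92.0039 years


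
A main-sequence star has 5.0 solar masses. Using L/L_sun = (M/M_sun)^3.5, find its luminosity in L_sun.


L/L_sun = (M/M_sun)^3.5 = 5.0^3.5 = 279.5085

279.5085 L_sun


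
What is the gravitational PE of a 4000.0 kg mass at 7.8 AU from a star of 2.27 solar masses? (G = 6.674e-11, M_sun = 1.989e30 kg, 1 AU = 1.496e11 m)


M = 2.27 * 1.989e30 kg = 4.51503e+30 kg; r = 7.8 AU * 1.496e11 m/AU = 1.16688e+12 m. U = -GM*m/r = -(6.674e-11 * 4.51503e+30 * 4000.0) / 1.16688e+12 = -1.033e+12

-1.033e+12 J


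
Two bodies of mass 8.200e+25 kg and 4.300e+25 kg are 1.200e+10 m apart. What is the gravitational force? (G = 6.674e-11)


F = G*m1*m2/r^2 = 6.674e-11 * 8.200e+25 * 4.300e+25 / (1.200e+10)^2 = 6.674e-11 * 3.526e+51 / 1.440e+20 = 1.634e+21

1.634e+21 N


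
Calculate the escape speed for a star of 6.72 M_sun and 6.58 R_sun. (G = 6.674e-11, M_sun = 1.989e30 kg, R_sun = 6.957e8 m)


M = 6.72 * 1.989e30 kg = 1.336608e+31 kg; R = 6.58 * 6.957e8 m = 4.577706e+09 m. v_esc = sqrt(2GM/R) = sqrt(2 * 6.674e-11 * 1.336608e+31 / 4.577706e+09) = 624289.7128

624289.7128 m/s


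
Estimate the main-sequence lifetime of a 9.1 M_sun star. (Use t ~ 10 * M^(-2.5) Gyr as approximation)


t = 10 * M^(-2.5) = 10 * 9.1^(-2.5) = 0.04

0.04 Gyr


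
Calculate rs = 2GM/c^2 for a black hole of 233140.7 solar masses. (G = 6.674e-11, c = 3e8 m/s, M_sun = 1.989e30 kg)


M = 233140.7 * 1.989e30 kg = 4.637168523e+35 kg. rs = 2GM/c^2 = 2 * 6.674e-11 * 4.637168523e+35 / (3e8)^2 = 6.877e+08

6.877e+08 m


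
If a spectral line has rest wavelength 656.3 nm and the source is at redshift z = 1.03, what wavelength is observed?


lam_obs = lam_emit * (1 + z) = 656.3 * (1 + 1.03) = 1332.289

1332.289 nm


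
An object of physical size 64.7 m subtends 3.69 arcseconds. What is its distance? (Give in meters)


D = size / theta_rad, theta_rad = 3.69 * pi/(180*3600) = 1.789e-05, D = 3.617e+06

3.617e+06 m


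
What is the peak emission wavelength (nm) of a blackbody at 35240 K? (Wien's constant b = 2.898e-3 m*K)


lam_max = b / T = 2.898e-3 / 35240 = 8.224e-08 m = 82.2361 nm

82.2361 nm


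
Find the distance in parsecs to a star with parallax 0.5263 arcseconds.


d = 1/p = 1/0.5263 = 1.9001

1.9001 pc


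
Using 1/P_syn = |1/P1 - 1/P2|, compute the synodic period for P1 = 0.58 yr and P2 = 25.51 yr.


1/P_syn = |1/P1 - 1/P2| = |1/0.58 - 1/25.51| => P_syn = 0.5935

0.5935 years


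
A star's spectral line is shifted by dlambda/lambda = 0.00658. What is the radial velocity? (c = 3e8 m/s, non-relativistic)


v = (dlambda/lambda) * c = 0.00658 * 3e8 = 1.974e+06

1.974e+06 m/s


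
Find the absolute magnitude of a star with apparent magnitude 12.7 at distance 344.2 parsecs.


M = m - 5*log10(d) + 5 = 12.7 - 5*log10(344.2) + 5 = 5.0159

5.0159


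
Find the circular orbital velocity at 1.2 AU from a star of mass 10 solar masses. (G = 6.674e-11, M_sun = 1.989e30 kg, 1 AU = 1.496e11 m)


v = sqrt(GM/r) = sqrt(6.674e-11 * 1.989e+31 / 1.795e+11) = 85991.2126

85991.2126 m/s


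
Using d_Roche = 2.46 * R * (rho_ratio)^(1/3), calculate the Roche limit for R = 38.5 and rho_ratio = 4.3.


d_Roche = 2.46 * 38.5 * 4.3^(1/3) = 154.0111

154.0111


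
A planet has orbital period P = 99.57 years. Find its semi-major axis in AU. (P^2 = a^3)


a = P^(2/3) = 99.57^(2/3) = 21.4825

21.4825 AU


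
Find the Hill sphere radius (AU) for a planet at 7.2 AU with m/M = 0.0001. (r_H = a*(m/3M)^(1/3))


r_H = a * (m/3M)^(1/3) = 7.2 * (0.0001/3)^(1/3) = 0.2317

0.2317 AU


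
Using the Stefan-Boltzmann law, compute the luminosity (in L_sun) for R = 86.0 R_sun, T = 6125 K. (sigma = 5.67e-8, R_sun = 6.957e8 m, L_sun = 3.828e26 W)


R = 86.0 * 6.957e8 m = 5.98302e+10 m. L = 4*pi*R^2*sigma*T^4 = 4*pi*(5.98302e+10)^2 * 5.67e-8 * 6125^4 = 3.589700407e+30 W. L/L_sun = 3.589700407e+30 / 3.828e26 = 9377.4828

9377.4828 L_sun


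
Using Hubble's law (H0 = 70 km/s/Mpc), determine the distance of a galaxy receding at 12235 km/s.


d = v / H0 = 12235 / 70 = 174.7857

174.7857 Mpc


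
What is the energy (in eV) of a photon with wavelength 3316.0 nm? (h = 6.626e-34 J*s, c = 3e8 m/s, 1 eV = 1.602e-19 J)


E = hc/lambda = 6.626e-34 * 3e8 / 3.316e-06 = 5.995e-20 J = 0.3742 eV

0.3742 eV


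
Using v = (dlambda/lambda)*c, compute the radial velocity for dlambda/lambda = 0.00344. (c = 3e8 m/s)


v = (dlambda/lambda) * c = 0.00344 * 3e8 = 1.032e+06

1.032e+06 m/s


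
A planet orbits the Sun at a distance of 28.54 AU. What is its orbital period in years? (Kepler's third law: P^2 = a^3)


P = a^(3/2) = 28.54^1.5 = 152.4688

152.4688 years


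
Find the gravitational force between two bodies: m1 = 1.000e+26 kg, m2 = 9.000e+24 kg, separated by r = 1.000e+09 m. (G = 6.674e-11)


F = G*m1*m2/r^2 = 6.674e-11 * 1.000e+26 * 9.000e+24 / (1.000e+09)^2 = 6.674e-11 * 9.000e+50 / 1.000e+18 = 6.007e+22

6.007e+22 N


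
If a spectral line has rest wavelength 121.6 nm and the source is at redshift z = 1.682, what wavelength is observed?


lam_obs = lam_emit * (1 + z) = 121.6 * (1 + 1.682) = 326.1312

326.1312 nm


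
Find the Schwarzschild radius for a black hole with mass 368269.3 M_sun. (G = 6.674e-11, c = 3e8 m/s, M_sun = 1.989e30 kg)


M = 368269.3 * 1.989e30 kg = 7.324876377e+35 kg. rs = 2GM/c^2 = 2 * 6.674e-11 * 7.324876377e+35 / (3e8)^2 = 1.086e+09

1.086e+09 m


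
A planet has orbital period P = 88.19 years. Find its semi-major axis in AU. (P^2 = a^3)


a = P^(2/3) = 88.19^(2/3) = 19.8128

19.8128 AU


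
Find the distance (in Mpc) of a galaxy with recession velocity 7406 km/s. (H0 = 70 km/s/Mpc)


d = v / H0 = 7406 / 70 = 105.8

105.8 Mpc


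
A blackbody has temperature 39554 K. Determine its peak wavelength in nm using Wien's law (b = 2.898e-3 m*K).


lam_max = b / T = 2.898e-3 / 39554 = 7.327e-08 m = 73.2669 nm

73.2669 nm


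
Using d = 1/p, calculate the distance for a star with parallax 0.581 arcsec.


d = 1/p = 1/0.581 = 1.7212

1.7212 pc


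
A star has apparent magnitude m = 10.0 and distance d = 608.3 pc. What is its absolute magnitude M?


M = m - 5*log10(d) + 5 = 10.0 - 5*log10(608.3) + 5 = 1.0794

1.0794


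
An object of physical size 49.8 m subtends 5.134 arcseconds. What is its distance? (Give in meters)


D = size / theta_rad, theta_rad = 5.134 * pi/(180*3600) = 2.489e-05, D = 2.001e+06

2.001e+06 m


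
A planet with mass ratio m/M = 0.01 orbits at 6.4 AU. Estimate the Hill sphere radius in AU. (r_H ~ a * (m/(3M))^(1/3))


r_H = a * (m/3M)^(1/3) = 6.4 * (0.01/3)^(1/3) = 0.956

0.956 AU


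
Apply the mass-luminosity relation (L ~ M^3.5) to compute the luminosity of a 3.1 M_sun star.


L/L_sun = (M/M_sun)^3.5 = 3.1^3.5 = 52.4525

52.4525 L_sun


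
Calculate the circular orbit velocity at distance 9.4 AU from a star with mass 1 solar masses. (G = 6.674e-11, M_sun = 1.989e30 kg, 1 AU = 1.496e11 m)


v = sqrt(GM/r) = sqrt(6.674e-11 * 1.989e+30 / 1.406e+12) = 9715.8493

9715.8493 m/s


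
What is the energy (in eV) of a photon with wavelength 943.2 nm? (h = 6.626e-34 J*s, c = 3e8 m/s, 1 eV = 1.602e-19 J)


E = hc/lambda = 6.626e-34 * 3e8 / 9.432e-07 = 2.108e-19 J = 1.3155 eV

1.3155 eV


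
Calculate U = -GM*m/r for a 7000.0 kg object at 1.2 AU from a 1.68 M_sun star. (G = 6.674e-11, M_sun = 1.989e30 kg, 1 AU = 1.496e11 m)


M = 1.68 * 1.989e30 kg = 3.34152e+30 kg; r = 1.2 AU * 1.496e11 m/AU = 1.7952e+11 m. U = -GM*m/r = -(6.674e-11 * 3.34152e+30 * 7000.0) / 1.7952e+11 = -8.696e+12

-8.696e+12 J


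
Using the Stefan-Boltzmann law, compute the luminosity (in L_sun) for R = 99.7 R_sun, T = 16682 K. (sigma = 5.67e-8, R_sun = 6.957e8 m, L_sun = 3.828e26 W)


R = 99.7 * 6.957e8 m = 6.936129e+10 m. L = 4*pi*R^2*sigma*T^4 = 4*pi*(6.936129e+10)^2 * 5.67e-8 * 16682^4 = 2.654726064e+32 W. L/L_sun = 2.654726064e+32 / 3.828e26 = 693502.1065

693502.1065 L_sun


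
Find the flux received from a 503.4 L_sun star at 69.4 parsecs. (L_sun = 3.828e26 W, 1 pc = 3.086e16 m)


F = L / (4*pi*d^2) = 1.927e+29 / (4*pi*(2.142e+18)^2) = 3.343e-09

3.343e-09 W/m^2


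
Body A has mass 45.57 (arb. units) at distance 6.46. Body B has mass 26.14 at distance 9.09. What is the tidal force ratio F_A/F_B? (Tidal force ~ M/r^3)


Ratio = (M1/r1^3) / (M2/r2^3) = (45.57/6.46^3) / (26.14/9.09^3) = 4.857

4.857


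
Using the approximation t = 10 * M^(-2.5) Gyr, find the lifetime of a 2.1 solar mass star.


t = 10 * M^(-2.5) = 10 * 2.1^(-2.5) = 1.5648

1.5648 Gyr


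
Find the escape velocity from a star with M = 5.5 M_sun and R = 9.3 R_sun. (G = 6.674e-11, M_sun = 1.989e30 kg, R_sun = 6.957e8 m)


M = 5.5 * 1.989e30 kg = 1.09395e+31 kg; R = 9.3 * 6.957e8 m = 6.47001e+09 m. v_esc = sqrt(2GM/R) = sqrt(2 * 6.674e-11 * 1.09395e+31 / 6.47001e+09) = 475066.4483

475066.4483 m/s


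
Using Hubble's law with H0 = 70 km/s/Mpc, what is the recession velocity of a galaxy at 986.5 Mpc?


v = H0 * d = 70 * 986.5 = 69055.0

69055.0 km/s


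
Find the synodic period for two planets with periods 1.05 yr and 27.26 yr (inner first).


1/P_syn = |1/P1 - 1/P2| = |1/1.05 - 1/27.26| => P_syn = 1.0921

1.0921 years


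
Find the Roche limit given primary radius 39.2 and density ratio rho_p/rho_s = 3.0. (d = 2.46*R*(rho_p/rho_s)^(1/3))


d_Roche = 2.46 * 39.2 * 3.0^(1/3) = 139.079

139.079


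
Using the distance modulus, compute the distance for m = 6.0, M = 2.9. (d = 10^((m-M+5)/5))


d = 10^((m - M + 5)/5) = 10^((6.0 - 2.9 + 5)/5) = 41.6869

41.6869 pc


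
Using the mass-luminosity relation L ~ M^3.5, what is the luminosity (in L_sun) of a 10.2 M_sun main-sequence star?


L/L_sun = (M/M_sun)^3.5 = 10.2^3.5 = 3389.2266

3389.2266 L_sun


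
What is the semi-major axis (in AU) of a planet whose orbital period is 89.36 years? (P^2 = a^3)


a = P^(2/3) = 89.36^(2/3) = 19.9877

19.9877 AU


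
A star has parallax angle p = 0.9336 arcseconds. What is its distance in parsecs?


d = 1/p = 1/0.9336 = 1.0711

1.0711 pc


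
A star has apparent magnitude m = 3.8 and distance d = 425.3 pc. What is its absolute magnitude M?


M = m - 5*log10(d) + 5 = 3.8 - 5*log10(425.3) + 5 = -4.3435

-4.3435


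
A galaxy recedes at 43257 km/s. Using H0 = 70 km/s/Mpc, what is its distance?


d = v / H0 = 43257 / 70 = 617.9571

617.9571 Mpc


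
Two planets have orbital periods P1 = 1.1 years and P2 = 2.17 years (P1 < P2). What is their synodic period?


1/P_syn = |1/P1 - 1/P2| = |1/1.1 - 1/2.17| => P_syn = 2.2308

2.2308 years


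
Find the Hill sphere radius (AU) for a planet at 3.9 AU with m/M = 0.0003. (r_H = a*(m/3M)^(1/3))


r_H = a * (m/3M)^(1/3) = 3.9 * (0.0003/3)^(1/3) = 0.181

0.181 AU


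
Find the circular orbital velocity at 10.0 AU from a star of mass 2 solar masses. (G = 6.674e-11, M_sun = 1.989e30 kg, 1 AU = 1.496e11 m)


v = sqrt(GM/r) = sqrt(6.674e-11 * 3.978e+30 / 1.496e+12) = 13321.7014

13321.7014 m/s


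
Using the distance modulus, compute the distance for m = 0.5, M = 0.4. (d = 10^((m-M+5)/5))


d = 10^((m - M + 5)/5) = 10^((0.5 - 0.4 + 5)/5) = 10.4713

10.4713 pc


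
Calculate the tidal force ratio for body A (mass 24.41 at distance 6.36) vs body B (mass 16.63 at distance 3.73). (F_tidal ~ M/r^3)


Ratio = (M1/r1^3) / (M2/r2^3) = (24.41/6.36^3) / (16.63/3.73^3) = 0.2961

0.2961


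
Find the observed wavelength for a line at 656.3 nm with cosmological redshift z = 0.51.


lam_obs = lam_emit * (1 + z) = 656.3 * (1 + 0.51) = 991.013

991.013 nm


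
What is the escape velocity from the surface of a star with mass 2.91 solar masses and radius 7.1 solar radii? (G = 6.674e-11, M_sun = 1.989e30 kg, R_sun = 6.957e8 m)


M = 2.91 * 1.989e30 kg = 5.78799e+30 kg; R = 7.1 * 6.957e8 m = 4.93947e+09 m. v_esc = sqrt(2GM/R) = sqrt(2 * 6.674e-11 * 5.78799e+30 / 4.93947e+09) = 395486.6326

395486.6326 m/s


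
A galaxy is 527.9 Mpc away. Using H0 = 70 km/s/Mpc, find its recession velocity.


v = H0 * d = 70 * 527.9 = 36953.0

36953.0 km/s
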